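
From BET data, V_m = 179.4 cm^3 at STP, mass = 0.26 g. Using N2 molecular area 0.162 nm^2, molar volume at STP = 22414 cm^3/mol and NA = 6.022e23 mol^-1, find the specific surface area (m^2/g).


Number of moles in monolayer = V_m / 22414 = 179.4 / 22414 = 0.00800393
Number of molecules = moles * NA = 0.00800393 * 6.022e23
SA = molecules * sigma / mass
SA = (179.4 / 22414) * 6.022e23 * 0.162e-18 / 0.26
SA = 3003.2 m^2/g

3003.2


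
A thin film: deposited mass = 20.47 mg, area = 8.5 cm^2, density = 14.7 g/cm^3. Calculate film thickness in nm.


Convert: m = 20.47 mg = 2.0470e-05 kg, A = 8.5 cm^2 = 8.5000e-04 m^2, rho = 14.7 g/cm^3 = 14700 kg/m^3
t = m / (A * rho)
t = 2.0470e-05 / (8.5000e-04 * 14700)
t = 1.6383e-06 m = 1638.3 nm

1638.3


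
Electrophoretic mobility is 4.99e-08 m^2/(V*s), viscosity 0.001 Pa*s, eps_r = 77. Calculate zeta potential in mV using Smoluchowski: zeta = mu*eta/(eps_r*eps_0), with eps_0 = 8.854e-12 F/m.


Smoluchowski equation: zeta = mu * eta / (eps_r * eps_0)
zeta = 4.99e-08 * 0.001 / (77 * 8.854e-12)
zeta = 0.073193 V = 73.19 mV

73.19


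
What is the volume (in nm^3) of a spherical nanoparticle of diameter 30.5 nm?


Radius r = 30.5/2 = 15.25 nm
Volume V = (4/3) * pi * r^3
V = (4/3) * pi * (15.25)^3
V = 14855.87 nm^3

14855.87


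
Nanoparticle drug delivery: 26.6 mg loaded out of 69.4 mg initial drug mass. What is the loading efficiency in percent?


Drug loading efficiency = (drug loaded / drug initial) * 100
DLE = 26.6 / 69.4 * 100
DLE = 0.3833 * 100
DLE = 38.33%

38.33


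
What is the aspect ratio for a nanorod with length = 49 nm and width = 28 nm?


Aspect ratio AR = length / diameter
AR = 49 / 28
AR = 1.75

1.75


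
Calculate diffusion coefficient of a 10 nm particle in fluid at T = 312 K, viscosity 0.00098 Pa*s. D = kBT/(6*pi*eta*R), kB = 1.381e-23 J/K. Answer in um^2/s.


Radius R = 10/2 = 5 nm = 5e-09 m
D = kB*T / (6*pi*eta*R)
D = 1.381e-23 * 312 / (6 * pi * 0.00098 * 5e-09)
D = 4.66499e-11 m^2/s = 46.65 um^2/s

46.65


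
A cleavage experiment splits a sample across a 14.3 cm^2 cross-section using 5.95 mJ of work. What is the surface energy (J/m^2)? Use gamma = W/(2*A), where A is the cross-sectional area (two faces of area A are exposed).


Convert: A = 14.3 cm^2 = 0.00143 m^2, W = 5.95 mJ = 0.00595 J
Cleaving exposes two faces of area A, so total new surface = 2*A and gamma = W / (2*A)
gamma = 0.00595 / (2 * 0.00143)
gamma = 2.08 J/m^2

2.08


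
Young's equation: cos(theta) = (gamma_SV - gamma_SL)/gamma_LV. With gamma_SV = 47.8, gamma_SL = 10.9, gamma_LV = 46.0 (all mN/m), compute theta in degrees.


cos(theta) = (gamma_SV - gamma_SL) / gamma_LV
cos(theta) = (47.8 - 10.9) / 46.0
cos(theta) = 0.802174
theta = arccos(0.802174) = 36.66 degrees

36.66


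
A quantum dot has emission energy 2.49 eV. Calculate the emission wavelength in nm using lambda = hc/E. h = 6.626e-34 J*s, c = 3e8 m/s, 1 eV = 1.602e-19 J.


Convert energy: E = 2.49 eV = 2.49 * 1.602e-19 = 3.98898e-19 J
lambda = h*c / E = 6.626e-34 * 3e8 / 3.98898e-19
lambda = 4.98323e-07 m = 498.3 nm

498.3


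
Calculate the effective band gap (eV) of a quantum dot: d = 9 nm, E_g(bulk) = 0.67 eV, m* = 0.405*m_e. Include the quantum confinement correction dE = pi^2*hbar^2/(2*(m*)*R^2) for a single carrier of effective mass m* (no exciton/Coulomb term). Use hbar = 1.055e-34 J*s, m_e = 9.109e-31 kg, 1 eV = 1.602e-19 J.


Radius R = 9/2 nm = 4.5e-09 m
Confinement energy dE = pi^2 * hbar^2 / (2 * m_eff * m_e * R^2)
dE = pi^2 * (1.055e-34)^2 / (2 * 0.405 * 9.109e-31 * (4.5e-09)^2) J, divided by 1.602e-19 J/eV
dE = 0.0459 eV
Total band gap = E_g(bulk) + dE = 0.67 + 0.0459 = 0.7159 eV

0.7159


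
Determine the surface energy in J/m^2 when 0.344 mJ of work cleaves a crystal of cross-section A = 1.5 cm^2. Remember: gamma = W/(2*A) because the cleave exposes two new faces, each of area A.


Convert: A = 1.5 cm^2 = 0.00015 m^2, W = 0.344 mJ = 0.000344 J
Cleaving exposes two faces of area A, so total new surface = 2*A and gamma = W / (2*A)
gamma = 0.000344 / (2 * 0.00015)
gamma = 1.147 J/m^2

1.147


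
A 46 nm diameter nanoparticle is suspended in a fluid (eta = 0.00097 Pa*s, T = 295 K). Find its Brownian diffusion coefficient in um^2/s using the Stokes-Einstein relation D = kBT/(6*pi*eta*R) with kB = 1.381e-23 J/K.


Radius R = 46/2 = 23 nm = 2.3e-08 m
D = kB*T / (6*pi*eta*R)
D = 1.381e-23 * 295 / (6 * pi * 0.00097 * 2.3e-08)
D = 9.68757e-12 m^2/s = 9.688 um^2/s

9.688


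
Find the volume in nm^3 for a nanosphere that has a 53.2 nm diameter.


Radius r = 53.2/2 = 26.6 nm
Volume V = (4/3) * pi * r^3
V = (4/3) * pi * (26.6)^3
V = 78837.62 nm^3

78837.62


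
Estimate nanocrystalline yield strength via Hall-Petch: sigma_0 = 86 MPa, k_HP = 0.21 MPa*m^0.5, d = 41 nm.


d = 41 nm = 4.1e-08 m
sqrt(d) = 0.0002024846
Hall-Petch contribution = k / sqrt(d) = 0.21 / 0.0002024846 = 1037.1 MPa
sigma = sigma_0 + k/sqrt(d) = 86 + 1037.1 = 1123.1 MPa

1123.1


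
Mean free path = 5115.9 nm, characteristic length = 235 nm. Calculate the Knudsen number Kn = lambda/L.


Knudsen number Kn = lambda / L
Kn = 5115.9 / 235
Kn = 21.7698

21.7698


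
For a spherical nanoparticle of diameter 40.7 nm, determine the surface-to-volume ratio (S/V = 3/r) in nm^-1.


Radius r = 40.7/2 = 20.35 nm
S/V = 3 / r = 3 / 20.35
S/V = 0.1474 nm^-1

0.1474


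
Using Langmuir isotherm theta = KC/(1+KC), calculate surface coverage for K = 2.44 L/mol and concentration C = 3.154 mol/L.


Langmuir isotherm: theta = K*C / (1 + K*C)
K*C = 2.44 * 3.154 = 7.69576
theta = 7.69576 / (1 + 7.69576) = 7.69576 / 8.69576
theta = 0.885

0.885


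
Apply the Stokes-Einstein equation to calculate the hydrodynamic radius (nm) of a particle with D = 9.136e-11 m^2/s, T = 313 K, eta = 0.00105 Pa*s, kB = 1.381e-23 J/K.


Stokes-Einstein: R = kB*T / (6*pi*eta*D)
R = 1.381e-23 * 313 / (6 * pi * 0.00105 * 9.136e-11)
R = 2.39052e-09 m = 2.39 nm

2.39


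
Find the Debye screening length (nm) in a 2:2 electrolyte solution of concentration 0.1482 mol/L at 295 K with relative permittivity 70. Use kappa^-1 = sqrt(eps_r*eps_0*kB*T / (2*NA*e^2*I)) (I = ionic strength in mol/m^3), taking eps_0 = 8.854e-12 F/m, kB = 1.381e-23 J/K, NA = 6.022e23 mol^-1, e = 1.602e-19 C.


Ionic strength I = 0.1482 * 2^2 * 1000 = 592.8 mol/m^3
kappa^-1 = sqrt(70 * 8.854e-12 * 1.381e-23 * 295 / (2 * 6.022e23 * (1.602e-19)^2 * 592.8))
kappa^-1 = 0.371 nm

0.371


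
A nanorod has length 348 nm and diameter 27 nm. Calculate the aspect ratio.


Aspect ratio AR = length / diameter
AR = 348 / 27
AR = 12.89

12.89


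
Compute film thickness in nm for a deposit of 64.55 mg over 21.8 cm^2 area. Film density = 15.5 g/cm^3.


Convert: m = 64.55 mg = 6.4550e-05 kg, A = 21.8 cm^2 = 2.1800e-03 m^2, rho = 15.5 g/cm^3 = 15500 kg/m^3
t = m / (A * rho)
t = 6.4550e-05 / (2.1800e-03 * 15500)
t = 1.9103e-06 m = 1910.3 nm

1910.3


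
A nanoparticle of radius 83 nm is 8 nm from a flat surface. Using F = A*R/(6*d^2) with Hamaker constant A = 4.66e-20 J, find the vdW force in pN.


Convert to SI: R = 83 nm = 8.3e-08 m, d = 8 nm = 8e-09 m
F = A * R / (6 * d^2)
F = 4.66e-20 * 8.3e-08 / (6 * (8e-09)^2)
F = 1.00724e-11 N = 10.072 pN

10.072


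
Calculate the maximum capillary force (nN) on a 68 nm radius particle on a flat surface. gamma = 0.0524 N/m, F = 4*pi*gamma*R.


Convert radius: R = 68 nm = 6.8e-08 m
F = 4 * pi * gamma * R
F = 4 * pi * 0.0524 * 6.8e-08
F = 4.47765e-08 N = 44.7765 nN

44.7765


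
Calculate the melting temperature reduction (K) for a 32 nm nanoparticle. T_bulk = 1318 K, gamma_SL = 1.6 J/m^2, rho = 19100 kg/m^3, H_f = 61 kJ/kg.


Radius R = 32/2 = 16 nm = 1.6e-08 m
Convert H_f = 61 kJ/kg = 61000 J/kg
dT = 2 * gamma_SL * T_bulk / (rho * H_f * R)
dT = 2 * 1.6 * 1318 / (19100 * 61000 * 1.6e-08)
dT = 226.2 K

226.2


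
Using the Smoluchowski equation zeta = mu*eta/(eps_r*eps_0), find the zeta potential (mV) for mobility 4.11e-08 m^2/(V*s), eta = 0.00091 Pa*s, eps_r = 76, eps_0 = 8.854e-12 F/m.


Smoluchowski equation: zeta = mu * eta / (eps_r * eps_0)
zeta = 4.11e-08 * 0.00091 / (76 * 8.854e-12)
zeta = 0.055581 V = 55.58 mV

55.58


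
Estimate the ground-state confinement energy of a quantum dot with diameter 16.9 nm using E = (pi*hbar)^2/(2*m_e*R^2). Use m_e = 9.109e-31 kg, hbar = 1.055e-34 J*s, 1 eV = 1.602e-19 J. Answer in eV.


Radius R = 16.9/2 = 8.45 nm = 8.45e-09 m
E = (pi * 1.055e-34)^2 / (2 * 9.109e-31 * (8.45e-09)^2)
E(J) = 8.44482e-22
E = E(J) / 1.602e-19 = 0.0053 eV

0.0053


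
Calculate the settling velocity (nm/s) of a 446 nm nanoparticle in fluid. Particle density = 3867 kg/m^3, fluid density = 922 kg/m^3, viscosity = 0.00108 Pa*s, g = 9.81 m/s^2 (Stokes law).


Radius R = 446/2 nm = 2.23e-07 m
Density difference = 3867 - 922 = 2945 kg/m^3
v = 2 * R^2 * (rho_p - rho_f) * g / (9 * eta)
v = 2 * (2.23e-07)^2 * 2945 * 9.81 / (9 * 0.00108)
v = 2.95616e-07 m/s = 295.6159 nm/s

295.6159


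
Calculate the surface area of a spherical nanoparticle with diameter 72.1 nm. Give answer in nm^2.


Radius r = 72.1/2 = 36.05 nm
Surface area SA = 4 * pi * r^2
SA = 4 * pi * (36.05)^2
SA = 16331.29 nm^2

16331.29


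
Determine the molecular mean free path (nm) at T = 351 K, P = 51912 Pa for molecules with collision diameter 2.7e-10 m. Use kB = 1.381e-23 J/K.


Mean free path: lambda = kB*T / (sqrt(2) * pi * d^2 * P)
lambda = 1.381e-23 * 351 / (sqrt(2) * pi * (2.7e-10)^2 * 51912)
lambda = 2.88297e-07 m
lambda = 288.3 nm

288.3


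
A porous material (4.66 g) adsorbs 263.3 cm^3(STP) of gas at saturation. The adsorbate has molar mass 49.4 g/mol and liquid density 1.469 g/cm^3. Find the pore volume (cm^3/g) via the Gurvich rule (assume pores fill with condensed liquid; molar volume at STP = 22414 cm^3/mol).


Moles adsorbed n = V_ads / 22414 = 263.3 / 22414 = 1.174712e-02 mol
Liquid volume V_liq = n * M / rho_liq = 1.174712e-02 * 49.4 / 1.469 = 0.39504 cm^3
Specific pore volume V_pore = V_liq / m_sample = 0.39504 / 4.66
V_pore = 0.0848 cm^3/g

0.0848


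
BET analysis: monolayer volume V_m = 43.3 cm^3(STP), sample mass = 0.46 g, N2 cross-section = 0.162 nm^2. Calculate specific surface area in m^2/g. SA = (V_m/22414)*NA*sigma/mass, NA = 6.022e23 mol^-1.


Number of moles in monolayer = V_m / 22414 = 43.3 / 22414 = 0.00193183
Number of molecules = moles * NA = 0.00193183 * 6.022e23
SA = molecules * sigma / mass
SA = (43.3 / 22414) * 6.022e23 * 0.162e-18 / 0.46
SA = 409.7 m^2/g

409.7


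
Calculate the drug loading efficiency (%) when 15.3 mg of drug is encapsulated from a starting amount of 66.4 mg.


Drug loading efficiency = (drug loaded / drug initial) * 100
DLE = 15.3 / 66.4 * 100
DLE = 0.2304 * 100
DLE = 23.04%

23.04


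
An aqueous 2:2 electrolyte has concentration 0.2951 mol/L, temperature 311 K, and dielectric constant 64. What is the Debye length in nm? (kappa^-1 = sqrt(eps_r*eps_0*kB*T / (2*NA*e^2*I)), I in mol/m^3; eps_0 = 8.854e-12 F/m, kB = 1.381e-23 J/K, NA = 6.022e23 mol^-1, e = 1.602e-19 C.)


Ionic strength I = 0.2951 * 2^2 * 1000 = 1180.4 mol/m^3
kappa^-1 = sqrt(64 * 8.854e-12 * 1.381e-23 * 311 / (2 * 6.022e23 * (1.602e-19)^2 * 1180.4))
kappa^-1 = 0.258 nm

0.258


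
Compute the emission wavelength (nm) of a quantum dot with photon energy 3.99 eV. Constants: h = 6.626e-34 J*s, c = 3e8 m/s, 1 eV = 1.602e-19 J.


Convert energy: E = 3.99 eV = 3.99 * 1.602e-19 = 6.39198e-19 J
lambda = h*c / E = 6.626e-34 * 3e8 / 6.39198e-19
lambda = 3.10983e-07 m = 311.0 nm

311.0


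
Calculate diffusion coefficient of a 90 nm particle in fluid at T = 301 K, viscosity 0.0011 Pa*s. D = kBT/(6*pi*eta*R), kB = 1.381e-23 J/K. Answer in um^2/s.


Radius R = 90/2 = 45 nm = 4.5e-08 m
D = kB*T / (6*pi*eta*R)
D = 1.381e-23 * 301 / (6 * pi * 0.0011 * 4.5e-08)
D = 4.45506e-12 m^2/s = 4.455 um^2/s

4.455


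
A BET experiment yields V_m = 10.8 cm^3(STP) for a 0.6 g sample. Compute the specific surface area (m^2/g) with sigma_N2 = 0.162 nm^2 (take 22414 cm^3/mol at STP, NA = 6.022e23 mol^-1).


Number of moles in monolayer = V_m / 22414 = 10.8 / 22414 = 0.00048184
Number of molecules = moles * NA = 0.00048184 * 6.022e23
SA = molecules * sigma / mass
SA = (10.8 / 22414) * 6.022e23 * 0.162e-18 / 0.6
SA = 78.3 m^2/g

78.3


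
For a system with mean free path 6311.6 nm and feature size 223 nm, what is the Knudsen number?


Knudsen number Kn = lambda / L
Kn = 6311.6 / 223
Kn = 28.3031

28.3031


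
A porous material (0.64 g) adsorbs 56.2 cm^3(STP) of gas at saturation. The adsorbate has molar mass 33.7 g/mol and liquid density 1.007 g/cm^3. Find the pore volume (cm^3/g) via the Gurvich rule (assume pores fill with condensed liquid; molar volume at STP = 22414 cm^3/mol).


Moles adsorbed n = V_ads / 22414 = 56.2 / 22414 = 2.507361e-03 mol
Liquid volume V_liq = n * M / rho_liq = 2.507361e-03 * 33.7 / 1.007 = 0.08391 cm^3
Specific pore volume V_pore = V_liq / m_sample = 0.08391 / 0.64
V_pore = 0.1311 cm^3/g

0.1311


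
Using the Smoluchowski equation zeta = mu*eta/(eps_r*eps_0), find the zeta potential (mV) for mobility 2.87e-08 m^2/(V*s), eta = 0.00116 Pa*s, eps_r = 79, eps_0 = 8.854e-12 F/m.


Smoluchowski equation: zeta = mu * eta / (eps_r * eps_0)
zeta = 2.87e-08 * 0.00116 / (79 * 8.854e-12)
zeta = 0.047596 V = 47.6 mV

47.6


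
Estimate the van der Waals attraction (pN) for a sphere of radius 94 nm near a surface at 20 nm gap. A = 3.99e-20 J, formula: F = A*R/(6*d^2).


Convert to SI: R = 94 nm = 9.4e-08 m, d = 20 nm = 2e-08 m
F = A * R / (6 * d^2)
F = 3.99e-20 * 9.4e-08 / (6 * (2e-08)^2)
F = 1.56275e-12 N = 1.563 pN

1.563


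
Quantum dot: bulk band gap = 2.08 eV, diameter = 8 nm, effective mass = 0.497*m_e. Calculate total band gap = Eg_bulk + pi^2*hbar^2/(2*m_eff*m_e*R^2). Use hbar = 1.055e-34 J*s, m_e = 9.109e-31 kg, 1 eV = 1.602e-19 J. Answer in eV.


Radius R = 8/2 nm = 4e-09 m
Confinement energy dE = pi^2 * hbar^2 / (2 * m_eff * m_e * R^2)
dE = pi^2 * (1.055e-34)^2 / (2 * 0.497 * 9.109e-31 * (4e-09)^2) J, divided by 1.602e-19 J/eV
dE = 0.0473 eV
Total band gap = E_g(bulk) + dE = 2.08 + 0.0473 = 2.1273 eV

2.1273


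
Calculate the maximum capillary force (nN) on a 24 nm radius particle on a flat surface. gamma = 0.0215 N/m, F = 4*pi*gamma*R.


Convert radius: R = 24 nm = 2.4e-08 m
F = 4 * pi * gamma * R
F = 4 * pi * 0.0215 * 2.4e-08
F = 6.48425e-09 N = 6.4842 nN

6.4842


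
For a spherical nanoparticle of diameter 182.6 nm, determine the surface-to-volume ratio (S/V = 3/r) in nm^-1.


Radius r = 182.6/2 = 91.3 nm
S/V = 3 / r = 3 / 91.3
S/V = 0.0329 nm^-1

0.0329


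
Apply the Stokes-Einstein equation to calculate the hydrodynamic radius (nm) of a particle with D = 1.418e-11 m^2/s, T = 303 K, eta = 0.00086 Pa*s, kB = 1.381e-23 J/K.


Stokes-Einstein: R = kB*T / (6*pi*eta*D)
R = 1.381e-23 * 303 / (6 * pi * 0.00086 * 1.418e-11)
R = 1.82037e-08 m = 18.2 nm

18.2


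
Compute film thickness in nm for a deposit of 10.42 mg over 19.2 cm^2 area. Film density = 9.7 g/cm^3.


Convert: m = 10.42 mg = 1.0420e-05 kg, A = 19.2 cm^2 = 1.9200e-03 m^2, rho = 9.7 g/cm^3 = 9700 kg/m^3
t = m / (A * rho)
t = 1.0420e-05 / (1.9200e-03 * 9700)
t = 5.5949e-07 m = 559.5 nm

559.5


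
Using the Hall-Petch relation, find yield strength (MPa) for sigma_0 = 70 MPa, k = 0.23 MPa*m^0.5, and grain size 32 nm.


d = 32 nm = 3.2e-08 m
sqrt(d) = 0.0001788854
Hall-Petch contribution = k / sqrt(d) = 0.23 / 0.0001788854 = 1285.7 MPa
sigma = sigma_0 + k/sqrt(d) = 70 + 1285.7 = 1355.7 MPa

1355.7


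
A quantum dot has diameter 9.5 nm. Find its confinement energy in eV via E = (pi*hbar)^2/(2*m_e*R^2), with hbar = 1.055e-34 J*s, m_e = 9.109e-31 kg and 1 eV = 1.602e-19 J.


Radius R = 9.5/2 = 4.75 nm = 4.75e-09 m
E = (pi * 1.055e-34)^2 / (2 * 9.109e-31 * (4.75e-09)^2)
E(J) = 2.67249e-21
E = E(J) / 1.602e-19 = 0.0167 eV

0.0167


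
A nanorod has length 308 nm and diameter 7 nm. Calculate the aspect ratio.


Aspect ratio AR = length / diameter
AR = 308 / 7
AR = 44.0

44.0


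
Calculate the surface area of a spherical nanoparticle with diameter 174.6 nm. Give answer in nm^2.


Radius r = 174.6/2 = 87.3 nm
Surface area SA = 4 * pi * r^2
SA = 4 * pi * (87.3)^2
SA = 95771.95 nm^2

95771.95


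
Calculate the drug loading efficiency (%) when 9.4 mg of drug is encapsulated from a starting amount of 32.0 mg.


Drug loading efficiency = (drug loaded / drug initial) * 100
DLE = 9.4 / 32.0 * 100
DLE = 0.2938 * 100
DLE = 29.38%

29.38


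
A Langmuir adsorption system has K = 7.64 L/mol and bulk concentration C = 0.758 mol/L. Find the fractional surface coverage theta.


Langmuir isotherm: theta = K*C / (1 + K*C)
K*C = 7.64 * 0.758 = 5.79112
theta = 5.79112 / (1 + 5.79112) = 5.79112 / 6.79112
theta = 0.8527

0.8527


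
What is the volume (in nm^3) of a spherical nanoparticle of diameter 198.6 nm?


Radius r = 198.6/2 = 99.3 nm
Volume V = (4/3) * pi * r^3
V = (4/3) * pi * (99.3)^3
V = 4101439.93 nm^3

4101439.93


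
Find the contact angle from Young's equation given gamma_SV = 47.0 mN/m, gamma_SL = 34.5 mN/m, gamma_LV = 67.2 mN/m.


cos(theta) = (gamma_SV - gamma_SL) / gamma_LV
cos(theta) = (47.0 - 34.5) / 67.2
cos(theta) = 0.186012
theta = arccos(0.186012) = 79.28 degrees

79.28


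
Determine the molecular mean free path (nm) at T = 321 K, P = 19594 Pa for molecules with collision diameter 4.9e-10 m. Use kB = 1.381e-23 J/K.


Mean free path: lambda = kB*T / (sqrt(2) * pi * d^2 * P)
lambda = 1.381e-23 * 321 / (sqrt(2) * pi * (4.9e-10)^2 * 19594)
lambda = 2.12089e-07 m
lambda = 212.09 nm

212.09


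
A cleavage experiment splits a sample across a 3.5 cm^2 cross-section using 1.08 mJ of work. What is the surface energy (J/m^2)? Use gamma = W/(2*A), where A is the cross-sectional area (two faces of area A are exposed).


Convert: A = 3.5 cm^2 = 0.00035 m^2, W = 1.08 mJ = 0.00108 J
Cleaving exposes two faces of area A, so total new surface = 2*A and gamma = W / (2*A)
gamma = 0.00108 / (2 * 0.00035)
gamma = 1.543 J/m^2

1.543


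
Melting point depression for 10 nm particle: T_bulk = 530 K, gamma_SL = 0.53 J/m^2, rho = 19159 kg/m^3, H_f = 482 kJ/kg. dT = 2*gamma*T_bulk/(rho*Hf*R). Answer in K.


Radius R = 10/2 = 5 nm = 5e-09 m
Convert H_f = 482 kJ/kg = 482000 J/kg
dT = 2 * gamma_SL * T_bulk / (rho * H_f * R)
dT = 2 * 0.53 * 530 / (19159 * 482000 * 5e-09)
dT = 12.2 K

12.2


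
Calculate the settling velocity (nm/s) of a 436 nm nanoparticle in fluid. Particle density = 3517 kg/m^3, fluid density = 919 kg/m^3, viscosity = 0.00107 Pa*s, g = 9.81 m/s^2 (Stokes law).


Radius R = 436/2 nm = 2.18e-07 m
Density difference = 3517 - 919 = 2598 kg/m^3
v = 2 * R^2 * (rho_p - rho_f) * g / (9 * eta)
v = 2 * (2.18e-07)^2 * 2598 * 9.81 / (9 * 0.00107)
v = 2.5155e-07 m/s = 251.5503 nm/s

251.5503


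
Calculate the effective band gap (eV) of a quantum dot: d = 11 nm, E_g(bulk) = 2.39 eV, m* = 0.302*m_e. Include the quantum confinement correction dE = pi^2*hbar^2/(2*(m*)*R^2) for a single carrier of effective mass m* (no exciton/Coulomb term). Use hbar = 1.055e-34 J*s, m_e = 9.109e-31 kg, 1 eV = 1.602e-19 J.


Radius R = 11/2 nm = 5.5e-09 m
Confinement energy dE = pi^2 * hbar^2 / (2 * m_eff * m_e * R^2)
dE = pi^2 * (1.055e-34)^2 / (2 * 0.302 * 9.109e-31 * (5.5e-09)^2) J, divided by 1.602e-19 J/eV
dE = 0.0412 eV
Total band gap = E_g(bulk) + dE = 2.39 + 0.0412 = 2.4312 eV

2.4312


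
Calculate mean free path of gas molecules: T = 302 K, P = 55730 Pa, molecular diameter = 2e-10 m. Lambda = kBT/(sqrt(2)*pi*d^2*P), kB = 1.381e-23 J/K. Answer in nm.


Mean free path: lambda = kB*T / (sqrt(2) * pi * d^2 * P)
lambda = 1.381e-23 * 302 / (sqrt(2) * pi * (2e-10)^2 * 55730)
lambda = 4.21101e-07 m
lambda = 421.1 nm

421.1


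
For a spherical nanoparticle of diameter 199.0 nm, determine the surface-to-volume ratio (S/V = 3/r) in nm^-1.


Radius r = 199.0/2 = 99.5 nm
S/V = 3 / r = 3 / 99.5
S/V = 0.0302 nm^-1

0.0302


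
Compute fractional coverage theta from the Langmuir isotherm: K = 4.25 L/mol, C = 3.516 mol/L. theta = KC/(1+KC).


Langmuir isotherm: theta = K*C / (1 + K*C)
K*C = 4.25 * 3.516 = 14.943
theta = 14.943 / (1 + 14.943) = 14.943 / 15.943
theta = 0.9373

0.9373


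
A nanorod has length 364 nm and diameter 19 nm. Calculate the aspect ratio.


Aspect ratio AR = length / diameter
AR = 364 / 19
AR = 19.16

19.16


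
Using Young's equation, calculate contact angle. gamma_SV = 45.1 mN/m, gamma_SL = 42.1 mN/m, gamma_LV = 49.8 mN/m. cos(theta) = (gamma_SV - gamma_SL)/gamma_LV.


cos(theta) = (gamma_SV - gamma_SL) / gamma_LV
cos(theta) = (45.1 - 42.1) / 49.8
cos(theta) = 0.060241
theta = arccos(0.060241) = 86.55 degrees

86.55


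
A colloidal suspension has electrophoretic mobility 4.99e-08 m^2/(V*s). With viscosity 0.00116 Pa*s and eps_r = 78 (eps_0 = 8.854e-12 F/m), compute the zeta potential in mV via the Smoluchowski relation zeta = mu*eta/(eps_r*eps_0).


Smoluchowski equation: zeta = mu * eta / (eps_r * eps_0)
zeta = 4.99e-08 * 0.00116 / (78 * 8.854e-12)
zeta = 0.083816 V = 83.82 mV

83.82


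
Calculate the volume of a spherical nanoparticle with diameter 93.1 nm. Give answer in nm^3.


Radius r = 93.1/2 = 46.55 nm
Volume V = (4/3) * pi * r^3
V = (4/3) * pi * (46.55)^3
V = 422520.38 nm^3

422520.38


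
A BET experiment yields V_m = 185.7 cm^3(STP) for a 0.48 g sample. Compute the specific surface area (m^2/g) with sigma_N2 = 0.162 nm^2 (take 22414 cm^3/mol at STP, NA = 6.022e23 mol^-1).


Number of moles in monolayer = V_m / 22414 = 185.7 / 22414 = 0.008285
Number of molecules = moles * NA = 0.008285 * 6.022e23
SA = molecules * sigma / mass
SA = (185.7 / 22414) * 6.022e23 * 0.162e-18 / 0.48
SA = 1683.9 m^2/g

1683.9


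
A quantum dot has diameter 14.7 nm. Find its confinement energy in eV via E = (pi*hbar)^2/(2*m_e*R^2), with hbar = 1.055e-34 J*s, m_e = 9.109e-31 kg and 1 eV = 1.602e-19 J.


Radius R = 14.7/2 = 7.35 nm = 7.35e-09 m
E = (pi * 1.055e-34)^2 / (2 * 9.109e-31 * (7.35e-09)^2)
E(J) = 1.11617e-21
E = E(J) / 1.602e-19 = 0.007 eV

0.007


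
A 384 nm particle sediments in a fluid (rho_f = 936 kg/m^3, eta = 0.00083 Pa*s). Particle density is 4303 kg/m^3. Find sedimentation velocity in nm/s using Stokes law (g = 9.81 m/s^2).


Radius R = 384/2 nm = 1.92e-07 m
Density difference = 4303 - 936 = 3367 kg/m^3
v = 2 * R^2 * (rho_p - rho_f) * g / (9 * eta)
v = 2 * (1.92e-07)^2 * 3367 * 9.81 / (9 * 0.00083)
v = 3.26005e-07 m/s = 326.0048 nm/s

326.0048


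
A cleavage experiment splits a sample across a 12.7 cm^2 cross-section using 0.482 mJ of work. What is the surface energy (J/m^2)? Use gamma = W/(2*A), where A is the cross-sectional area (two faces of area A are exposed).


Convert: A = 12.7 cm^2 = 0.00127 m^2, W = 0.482 mJ = 0.000482 J
Cleaving exposes two faces of area A, so total new surface = 2*A and gamma = W / (2*A)
gamma = 0.000482 / (2 * 0.00127)
gamma = 0.19 J/m^2

0.19


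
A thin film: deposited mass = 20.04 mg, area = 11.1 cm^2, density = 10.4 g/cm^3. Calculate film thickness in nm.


Convert: m = 20.04 mg = 2.0040e-05 kg, A = 11.1 cm^2 = 1.1100e-03 m^2, rho = 10.4 g/cm^3 = 10400 kg/m^3
t = m / (A * rho)
t = 2.0040e-05 / (1.1100e-03 * 10400)
t = 1.7360e-06 m = 1736.0 nm

1736.0


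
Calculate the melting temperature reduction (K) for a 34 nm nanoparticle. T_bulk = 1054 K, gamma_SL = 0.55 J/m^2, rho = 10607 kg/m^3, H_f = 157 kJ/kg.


Radius R = 34/2 = 17 nm = 1.7e-08 m
Convert H_f = 157 kJ/kg = 157000 J/kg
dT = 2 * gamma_SL * T_bulk / (rho * H_f * R)
dT = 2 * 0.55 * 1054 / (10607 * 157000 * 1.7e-08)
dT = 41.0 K

41.0


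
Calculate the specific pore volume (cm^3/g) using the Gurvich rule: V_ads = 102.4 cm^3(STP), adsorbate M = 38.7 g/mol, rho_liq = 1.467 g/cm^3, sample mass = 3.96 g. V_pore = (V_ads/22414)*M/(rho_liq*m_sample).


Moles adsorbed n = V_ads / 22414 = 102.4 / 22414 = 4.568573e-03 mol
Liquid volume V_liq = n * M / rho_liq = 4.568573e-03 * 38.7 / 1.467 = 0.12052 cm^3
Specific pore volume V_pore = V_liq / m_sample = 0.12052 / 3.96
V_pore = 0.0304 cm^3/g

0.0304


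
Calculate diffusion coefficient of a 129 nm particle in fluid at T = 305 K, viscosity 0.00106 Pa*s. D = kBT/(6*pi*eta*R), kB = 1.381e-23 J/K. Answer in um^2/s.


Radius R = 129/2 = 64.5 nm = 6.45e-08 m
D = kB*T / (6*pi*eta*R)
D = 1.381e-23 * 305 / (6 * pi * 0.00106 * 6.45e-08)
D = 3.26834e-12 m^2/s = 3.268 um^2/s

3.268


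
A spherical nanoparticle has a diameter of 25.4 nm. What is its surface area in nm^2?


Radius r = 25.4/2 = 12.7 nm
Surface area SA = 4 * pi * r^2
SA = 4 * pi * (12.7)^2
SA = 2026.83 nm^2

2026.83


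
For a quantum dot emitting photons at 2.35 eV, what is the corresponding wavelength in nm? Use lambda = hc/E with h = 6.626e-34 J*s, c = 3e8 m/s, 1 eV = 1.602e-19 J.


Convert energy: E = 2.35 eV = 2.35 * 1.602e-19 = 3.7647e-19 J
lambda = h*c / E = 6.626e-34 * 3e8 / 3.7647e-19
lambda = 5.2801e-07 m = 528.0 nm

528.0


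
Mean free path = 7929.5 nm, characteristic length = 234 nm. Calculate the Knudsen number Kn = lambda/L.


Knudsen number Kn = lambda / L
Kn = 7929.5 / 234
Kn = 33.8868

33.8868


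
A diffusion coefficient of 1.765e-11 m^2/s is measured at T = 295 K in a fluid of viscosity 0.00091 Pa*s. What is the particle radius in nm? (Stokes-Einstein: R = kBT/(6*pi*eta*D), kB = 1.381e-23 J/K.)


Stokes-Einstein: R = kB*T / (6*pi*eta*D)
R = 1.381e-23 * 295 / (6 * pi * 0.00091 * 1.765e-11)
R = 1.34564e-08 m = 13.46 nm

13.46


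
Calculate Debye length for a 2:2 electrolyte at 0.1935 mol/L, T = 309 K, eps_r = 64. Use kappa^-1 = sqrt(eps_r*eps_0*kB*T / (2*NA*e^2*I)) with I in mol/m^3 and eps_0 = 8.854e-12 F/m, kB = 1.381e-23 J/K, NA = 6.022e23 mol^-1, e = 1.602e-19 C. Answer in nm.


Ionic strength I = 0.1935 * 2^2 * 1000 = 774 mol/m^3
kappa^-1 = sqrt(64 * 8.854e-12 * 1.381e-23 * 309 / (2 * 6.022e23 * (1.602e-19)^2 * 774))
kappa^-1 = 0.318 nm

0.318


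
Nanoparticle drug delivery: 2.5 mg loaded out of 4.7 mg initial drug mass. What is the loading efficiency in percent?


Drug loading efficiency = (drug loaded / drug initial) * 100
DLE = 2.5 / 4.7 * 100
DLE = 0.5319 * 100
DLE = 53.19%

53.19


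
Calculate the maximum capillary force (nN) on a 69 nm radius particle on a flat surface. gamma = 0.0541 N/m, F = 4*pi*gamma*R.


Convert radius: R = 69 nm = 6.9e-08 m
F = 4 * pi * gamma * R
F = 4 * pi * 0.0541 * 6.9e-08
F = 4.6909e-08 N = 46.909 nN

46.909


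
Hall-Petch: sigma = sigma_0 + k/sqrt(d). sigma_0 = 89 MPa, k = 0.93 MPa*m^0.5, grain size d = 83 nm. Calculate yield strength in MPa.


d = 83 nm = 8.3e-08 m
sqrt(d) = 0.0002880972
Hall-Petch contribution = k / sqrt(d) = 0.93 / 0.0002880972 = 3228.1 MPa
sigma = sigma_0 + k/sqrt(d) = 89 + 3228.1 = 3317.1 MPa

3317.1


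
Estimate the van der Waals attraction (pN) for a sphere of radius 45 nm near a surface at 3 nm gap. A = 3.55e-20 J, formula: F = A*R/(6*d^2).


Convert to SI: R = 45 nm = 4.5e-08 m, d = 3 nm = 3e-09 m
F = A * R / (6 * d^2)
F = 3.55e-20 * 4.5e-08 / (6 * (3e-09)^2)
F = 2.95833e-11 N = 29.583 pN

29.583


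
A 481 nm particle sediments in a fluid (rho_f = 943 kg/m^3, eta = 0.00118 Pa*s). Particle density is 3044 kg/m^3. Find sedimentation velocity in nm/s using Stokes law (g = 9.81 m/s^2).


Radius R = 481/2 nm = 2.405e-07 m
Density difference = 3044 - 943 = 2101 kg/m^3
v = 2 * R^2 * (rho_p - rho_f) * g / (9 * eta)
v = 2 * (2.405e-07)^2 * 2101 * 9.81 / (9 * 0.00118)
v = 2.24507e-07 m/s = 224.5074 nm/s

224.5074


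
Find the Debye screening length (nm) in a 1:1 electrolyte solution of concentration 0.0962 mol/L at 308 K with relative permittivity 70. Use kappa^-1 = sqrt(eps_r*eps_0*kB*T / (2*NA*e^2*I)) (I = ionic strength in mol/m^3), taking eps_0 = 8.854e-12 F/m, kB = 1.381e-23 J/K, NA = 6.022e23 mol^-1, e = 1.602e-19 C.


Ionic strength I = 0.0962 * 1^2 * 1000 = 96.2 mol/m^3
kappa^-1 = sqrt(70 * 8.854e-12 * 1.381e-23 * 308 / (2 * 6.022e23 * (1.602e-19)^2 * 96.2))
kappa^-1 = 0.942 nm

0.942


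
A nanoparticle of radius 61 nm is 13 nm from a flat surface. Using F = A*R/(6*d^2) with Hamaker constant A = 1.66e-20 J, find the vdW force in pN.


Convert to SI: R = 61 nm = 6.1e-08 m, d = 13 nm = 1.3e-08 m
F = A * R / (6 * d^2)
F = 1.66e-20 * 6.1e-08 / (6 * (1.3e-08)^2)
F = 9.98619e-13 N = 0.999 pN

0.999


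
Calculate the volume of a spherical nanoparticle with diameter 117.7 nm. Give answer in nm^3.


Radius r = 117.7/2 = 58.85 nm
Volume V = (4/3) * pi * r^3
V = (4/3) * pi * (58.85)^3
V = 853744.68 nm^3

853744.68


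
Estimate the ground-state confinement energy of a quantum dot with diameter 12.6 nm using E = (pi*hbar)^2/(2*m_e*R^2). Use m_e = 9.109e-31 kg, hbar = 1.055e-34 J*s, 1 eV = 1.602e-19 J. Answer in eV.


Radius R = 12.6/2 = 6.3 nm = 6.3e-09 m
E = (pi * 1.055e-34)^2 / (2 * 9.109e-31 * (6.3e-09)^2)
E(J) = 1.51923e-21
E = E(J) / 1.602e-19 = 0.0095 eV

0.0095


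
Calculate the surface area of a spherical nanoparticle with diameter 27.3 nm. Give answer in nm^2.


Radius r = 27.3/2 = 13.65 nm
Surface area SA = 4 * pi * r^2
SA = 4 * pi * (13.65)^2
SA = 2341.4 nm^2

2341.4


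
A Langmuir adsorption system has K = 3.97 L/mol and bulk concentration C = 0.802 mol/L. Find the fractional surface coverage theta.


Langmuir isotherm: theta = K*C / (1 + K*C)
K*C = 3.97 * 0.802 = 3.18394
theta = 3.18394 / (1 + 3.18394) = 3.18394 / 4.18394
theta = 0.761

0.761


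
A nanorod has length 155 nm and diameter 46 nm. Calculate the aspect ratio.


Aspect ratio AR = length / diameter
AR = 155 / 46
AR = 3.37

3.37


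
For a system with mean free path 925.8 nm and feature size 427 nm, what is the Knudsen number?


Knudsen number Kn = lambda / L
Kn = 925.8 / 427
Kn = 2.1681

2.1681


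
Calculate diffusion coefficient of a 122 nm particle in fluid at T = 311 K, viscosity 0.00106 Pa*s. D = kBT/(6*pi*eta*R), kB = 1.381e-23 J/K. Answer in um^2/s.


Radius R = 122/2 = 61 nm = 6.1e-08 m
D = kB*T / (6*pi*eta*R)
D = 1.381e-23 * 311 / (6 * pi * 0.00106 * 6.1e-08)
D = 3.52385e-12 m^2/s = 3.524 um^2/s

3.524


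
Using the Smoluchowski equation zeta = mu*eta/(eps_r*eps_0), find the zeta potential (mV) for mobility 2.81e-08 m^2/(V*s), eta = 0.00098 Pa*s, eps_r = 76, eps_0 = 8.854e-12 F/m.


Smoluchowski equation: zeta = mu * eta / (eps_r * eps_0)
zeta = 2.81e-08 * 0.00098 / (76 * 8.854e-12)
zeta = 0.040924 V = 40.92 mV

40.92


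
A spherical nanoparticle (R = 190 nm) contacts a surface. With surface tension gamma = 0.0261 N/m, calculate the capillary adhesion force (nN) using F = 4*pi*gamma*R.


Convert radius: R = 190 nm = 1.9e-07 m
F = 4 * pi * gamma * R
F = 4 * pi * 0.0261 * 1.9e-07
F = 6.23166e-08 N = 62.3166 nN

62.3166


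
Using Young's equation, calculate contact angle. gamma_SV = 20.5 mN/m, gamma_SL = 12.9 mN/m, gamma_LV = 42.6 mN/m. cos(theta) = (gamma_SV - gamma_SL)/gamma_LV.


cos(theta) = (gamma_SV - gamma_SL) / gamma_LV
cos(theta) = (20.5 - 12.9) / 42.6
cos(theta) = 0.178404
theta = arccos(0.178404) = 79.72 degrees

79.72


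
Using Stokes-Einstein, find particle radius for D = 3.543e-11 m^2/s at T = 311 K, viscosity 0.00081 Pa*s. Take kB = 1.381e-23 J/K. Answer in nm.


Stokes-Einstein: R = kB*T / (6*pi*eta*D)
R = 1.381e-23 * 311 / (6 * pi * 0.00081 * 3.543e-11)
R = 7.93957e-09 m = 7.94 nm

7.94


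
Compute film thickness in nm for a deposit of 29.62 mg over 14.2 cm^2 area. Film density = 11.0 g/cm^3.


Convert: m = 29.62 mg = 2.9620e-05 kg, A = 14.2 cm^2 = 1.4200e-03 m^2, rho = 11.0 g/cm^3 = 11000 kg/m^3
t = m / (A * rho)
t = 2.9620e-05 / (1.4200e-03 * 11000)
t = 1.8963e-06 m = 1896.3 nm

1896.3


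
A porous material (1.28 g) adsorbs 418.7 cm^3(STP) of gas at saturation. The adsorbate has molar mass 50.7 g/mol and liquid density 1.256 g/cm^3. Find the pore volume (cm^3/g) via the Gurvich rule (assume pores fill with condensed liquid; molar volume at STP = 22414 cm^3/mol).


Moles adsorbed n = V_ads / 22414 = 418.7 / 22414 = 1.868029e-02 mol
Liquid volume V_liq = n * M / rho_liq = 1.868029e-02 * 50.7 / 1.256 = 0.75405 cm^3
Specific pore volume V_pore = V_liq / m_sample = 0.75405 / 1.28
V_pore = 0.5891 cm^3/g

0.5891


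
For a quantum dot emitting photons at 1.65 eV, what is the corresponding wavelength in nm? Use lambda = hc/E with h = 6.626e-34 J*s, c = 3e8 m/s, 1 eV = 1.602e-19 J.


Convert energy: E = 1.65 eV = 1.65 * 1.602e-19 = 2.6433e-19 J
lambda = h*c / E = 6.626e-34 * 3e8 / 2.6433e-19
lambda = 7.52015e-07 m = 752.0 nm

752.0


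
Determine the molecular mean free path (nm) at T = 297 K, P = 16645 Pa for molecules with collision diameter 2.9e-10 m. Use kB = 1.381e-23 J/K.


Mean free path: lambda = kB*T / (sqrt(2) * pi * d^2 * P)
lambda = 1.381e-23 * 297 / (sqrt(2) * pi * (2.9e-10)^2 * 16645)
lambda = 6.59486e-07 m
lambda = 659.49 nm

659.49


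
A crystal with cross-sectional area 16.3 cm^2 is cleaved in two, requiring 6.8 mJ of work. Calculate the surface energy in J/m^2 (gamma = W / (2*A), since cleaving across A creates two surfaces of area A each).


Convert: A = 16.3 cm^2 = 0.00163 m^2, W = 6.8 mJ = 0.0068 J
Cleaving exposes two faces of area A, so total new surface = 2*A and gamma = W / (2*A)
gamma = 0.0068 / (2 * 0.00163)
gamma = 2.086 J/m^2

2.086


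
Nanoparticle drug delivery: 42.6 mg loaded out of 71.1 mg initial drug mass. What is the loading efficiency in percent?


Drug loading efficiency = (drug loaded / drug initial) * 100
DLE = 42.6 / 71.1 * 100
DLE = 0.5992 * 100
DLE = 59.92%

59.92


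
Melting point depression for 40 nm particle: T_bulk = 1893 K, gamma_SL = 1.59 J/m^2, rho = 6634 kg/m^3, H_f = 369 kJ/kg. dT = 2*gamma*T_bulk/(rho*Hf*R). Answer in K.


Radius R = 40/2 = 20 nm = 2e-08 m
Convert H_f = 369 kJ/kg = 369000 J/kg
dT = 2 * gamma_SL * T_bulk / (rho * H_f * R)
dT = 2 * 1.59 * 1893 / (6634 * 369000 * 2e-08)
dT = 123.0 K

123.0


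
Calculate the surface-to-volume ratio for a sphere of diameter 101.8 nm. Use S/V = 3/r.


Radius r = 101.8/2 = 50.9 nm
S/V = 3 / r = 3 / 50.9
S/V = 0.0589 nm^-1

0.0589


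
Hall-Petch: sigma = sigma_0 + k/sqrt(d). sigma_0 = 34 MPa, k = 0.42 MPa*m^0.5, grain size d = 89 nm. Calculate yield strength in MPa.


d = 89 nm = 8.9e-08 m
sqrt(d) = 0.0002983287
Hall-Petch contribution = k / sqrt(d) = 0.42 / 0.0002983287 = 1407.8 MPa
sigma = sigma_0 + k/sqrt(d) = 34 + 1407.8 = 1441.8 MPa

1441.8


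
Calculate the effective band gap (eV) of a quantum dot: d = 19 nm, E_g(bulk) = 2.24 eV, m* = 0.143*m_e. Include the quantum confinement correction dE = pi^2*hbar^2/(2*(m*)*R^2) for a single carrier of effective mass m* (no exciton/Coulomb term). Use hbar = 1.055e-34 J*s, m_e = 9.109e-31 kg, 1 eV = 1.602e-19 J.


Radius R = 19/2 nm = 9.5e-09 m
Confinement energy dE = pi^2 * hbar^2 / (2 * m_eff * m_e * R^2)
dE = pi^2 * (1.055e-34)^2 / (2 * 0.143 * 9.109e-31 * (9.5e-09)^2) J, divided by 1.602e-19 J/eV
dE = 0.0292 eV
Total band gap = E_g(bulk) + dE = 2.24 + 0.0292 = 2.2692 eV

2.2692


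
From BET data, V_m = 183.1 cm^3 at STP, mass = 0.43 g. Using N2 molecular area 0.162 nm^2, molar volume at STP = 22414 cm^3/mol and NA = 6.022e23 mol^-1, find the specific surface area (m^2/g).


Number of moles in monolayer = V_m / 22414 = 183.1 / 22414 = 0.008169
Number of molecules = moles * NA = 0.008169 * 6.022e23
SA = molecules * sigma / mass
SA = (183.1 / 22414) * 6.022e23 * 0.162e-18 / 0.43
SA = 1853.3 m^2/g

1853.3


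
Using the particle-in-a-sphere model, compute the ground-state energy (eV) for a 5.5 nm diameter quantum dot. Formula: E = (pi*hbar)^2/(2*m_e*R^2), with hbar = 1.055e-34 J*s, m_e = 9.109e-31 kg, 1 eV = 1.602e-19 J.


Radius R = 5.5/2 = 2.75 nm = 2.75e-09 m
E = (pi * 1.055e-34)^2 / (2 * 9.109e-31 * (2.75e-09)^2)
E(J) = 7.97331e-21
E = E(J) / 1.602e-19 = 0.0498 eV

0.0498


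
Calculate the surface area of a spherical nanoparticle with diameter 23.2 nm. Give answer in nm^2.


Radius r = 23.2/2 = 11.6 nm
Surface area SA = 4 * pi * r^2
SA = 4 * pi * (11.6)^2
SA = 1690.93 nm^2

1690.93


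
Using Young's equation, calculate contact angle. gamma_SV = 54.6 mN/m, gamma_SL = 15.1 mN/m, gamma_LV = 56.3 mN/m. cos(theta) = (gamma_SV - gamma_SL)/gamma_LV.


cos(theta) = (gamma_SV - gamma_SL) / gamma_LV
cos(theta) = (54.6 - 15.1) / 56.3
cos(theta) = 0.701599
theta = arccos(0.701599) = 45.44 degrees

45.44


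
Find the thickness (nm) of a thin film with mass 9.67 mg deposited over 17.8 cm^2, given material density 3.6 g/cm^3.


Convert: m = 9.67 mg = 9.6700e-06 kg, A = 17.8 cm^2 = 1.7800e-03 m^2, rho = 3.6 g/cm^3 = 3600 kg/m^3
t = m / (A * rho)
t = 9.6700e-06 / (1.7800e-03 * 3600)
t = 1.5091e-06 m = 1509.1 nm

1509.1


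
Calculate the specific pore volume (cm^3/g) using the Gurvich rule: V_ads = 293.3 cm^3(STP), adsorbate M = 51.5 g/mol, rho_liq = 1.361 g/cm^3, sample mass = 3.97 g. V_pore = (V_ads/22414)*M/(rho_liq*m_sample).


Moles adsorbed n = V_ads / 22414 = 293.3 / 22414 = 1.308557e-02 mol
Liquid volume V_liq = n * M / rho_liq = 1.308557e-02 * 51.5 / 1.361 = 0.49516 cm^3
Specific pore volume V_pore = V_liq / m_sample = 0.49516 / 3.97
V_pore = 0.1247 cm^3/g

0.1247


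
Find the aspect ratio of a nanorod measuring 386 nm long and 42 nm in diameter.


Aspect ratio AR = length / diameter
AR = 386 / 42
AR = 9.19

9.19


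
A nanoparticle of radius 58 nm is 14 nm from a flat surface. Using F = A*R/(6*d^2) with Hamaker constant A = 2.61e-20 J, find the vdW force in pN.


Convert to SI: R = 58 nm = 5.8e-08 m, d = 14 nm = 1.4e-08 m
F = A * R / (6 * d^2)
F = 2.61e-20 * 5.8e-08 / (6 * (1.4e-08)^2)
F = 1.28724e-12 N = 1.287 pN

1.287


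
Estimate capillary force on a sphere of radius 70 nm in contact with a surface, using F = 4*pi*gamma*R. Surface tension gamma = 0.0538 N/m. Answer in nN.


Convert radius: R = 70 nm = 7e-08 m
F = 4 * pi * gamma * R
F = 4 * pi * 0.0538 * 7e-08
F = 4.7325e-08 N = 47.325 nN

47.325


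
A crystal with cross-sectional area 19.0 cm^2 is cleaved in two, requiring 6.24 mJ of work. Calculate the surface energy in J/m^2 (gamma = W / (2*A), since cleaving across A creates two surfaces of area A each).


Convert: A = 19.0 cm^2 = 0.0019 m^2, W = 6.24 mJ = 0.00624 J
Cleaving exposes two faces of area A, so total new surface = 2*A and gamma = W / (2*A)
gamma = 0.00624 / (2 * 0.0019)
gamma = 1.642 J/m^2

1.642


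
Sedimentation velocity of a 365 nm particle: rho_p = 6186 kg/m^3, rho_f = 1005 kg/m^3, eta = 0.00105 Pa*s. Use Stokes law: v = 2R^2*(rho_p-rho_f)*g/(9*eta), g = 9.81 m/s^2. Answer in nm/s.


Radius R = 365/2 nm = 1.825e-07 m
Density difference = 6186 - 1005 = 5181 kg/m^3
v = 2 * R^2 * (rho_p - rho_f) * g / (9 * eta)
v = 2 * (1.825e-07)^2 * 5181 * 9.81 / (9 * 0.00105)
v = 3.58267e-07 m/s = 358.2668 nm/s

358.2668


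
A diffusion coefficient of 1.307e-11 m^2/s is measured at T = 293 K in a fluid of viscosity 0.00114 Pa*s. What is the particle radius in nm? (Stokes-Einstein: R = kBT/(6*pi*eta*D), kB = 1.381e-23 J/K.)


Stokes-Einstein: R = kB*T / (6*pi*eta*D)
R = 1.381e-23 * 293 / (6 * pi * 0.00114 * 1.307e-11)
R = 1.44072e-08 m = 14.41 nm

14.41


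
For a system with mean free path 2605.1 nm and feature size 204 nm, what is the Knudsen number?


Knudsen number Kn = lambda / L
Kn = 2605.1 / 204
Kn = 12.7701

12.7701


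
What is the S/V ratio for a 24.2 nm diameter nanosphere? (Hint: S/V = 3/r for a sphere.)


Radius r = 24.2/2 = 12.1 nm
S/V = 3 / r = 3 / 12.1
S/V = 0.2479 nm^-1

0.2479


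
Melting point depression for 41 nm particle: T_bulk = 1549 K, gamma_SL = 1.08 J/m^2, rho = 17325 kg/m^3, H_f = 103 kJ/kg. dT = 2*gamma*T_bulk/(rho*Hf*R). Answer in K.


Radius R = 41/2 = 20.5 nm = 2.05e-08 m
Convert H_f = 103 kJ/kg = 103000 J/kg
dT = 2 * gamma_SL * T_bulk / (rho * H_f * R)
dT = 2 * 1.08 * 1549 / (17325 * 103000 * 2.05e-08)
dT = 91.5 K

91.5


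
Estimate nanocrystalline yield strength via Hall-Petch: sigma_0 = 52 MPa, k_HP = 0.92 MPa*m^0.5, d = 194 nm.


d = 194 nm = 1.94e-07 m
sqrt(d) = 0.0004404543
Hall-Petch contribution = k / sqrt(d) = 0.92 / 0.0004404543 = 2088.8 MPa
sigma = sigma_0 + k/sqrt(d) = 52 + 2088.8 = 2140.8 MPa

2140.8
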